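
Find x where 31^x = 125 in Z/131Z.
72

Baby-step giant-step with step n = ⌈√131⌉ = 12.
Baby steps 31^j mod 131 (j:value) for j=0..11: 0:1, 1:31, 2:44, 3:54, 4:102, 5:18, 6:34, 7:6, 8:55, 9:2, 10:62, 11:88.
Giant-step multiplier: 31^(-12) ≡ 31^(130-12) = 31^118 ≡ 74 (mod 131).
Giant steps γ_i = 125·74^i mod 131: γ_0=125, γ_1=80, γ_2=25, γ_3=16, γ_4=5, γ_5=108, γ_6=1 (in table at j=0).
x = i·n + j = 6·12 + 0 = 72.
Check: 31^72 ≡ 125 (mod 131).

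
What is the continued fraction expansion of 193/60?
[3; 4, 1, 1, 1, 1, 2]

Euclidean algorithm steps:
193 = 3 × 60 + 13
60 = 4 × 13 + 8
13 = 1 × 8 + 5
8 = 1 × 5 + 3
5 = 1 × 3 + 2
3 = 1 × 2 + 1
2 = 2 × 1 + 0
Continued fraction: [3; 4, 1, 1, 1, 1, 2]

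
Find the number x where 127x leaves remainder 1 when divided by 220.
123

gcd(127, 220) = 1, so the inverse exists.
Extended Euclidean algorithm on (220, 127):
220 = 1 × 127 + 93  ⟹  93 = (1)·220 + (-1)·127
127 = 1 × 93 + 34  ⟹  34 = (-1)·220 + (2)·127
93 = 2 × 34 + 25  ⟹  25 = (3)·220 + (-5)·127
34 = 1 × 25 + 9  ⟹  9 = (-4)·220 + (7)·127
25 = 2 × 9 + 7  ⟹  7 = (11)·220 + (-19)·127
9 = 1 × 7 + 2  ⟹  2 = (-15)·220 + (26)·127
7 = 3 × 2 + 1  ⟹  1 = (56)·220 + (-97)·127
So (-97)·127 ≡ 1 (mod 220), i.e. 127^(-1) ≡ -97 ≡ 123 (mod 220).
Check: 127 × 123 = 15621 ≡ 1 (mod 220)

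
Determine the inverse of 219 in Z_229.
206

gcd(219, 229) = 1, so the inverse exists.
Extended Euclidean algorithm on (229, 219):
229 = 1 × 219 + 10  ⟹  10 = (1)·229 + (-1)·219
219 = 21 × 10 + 9  ⟹  9 = (-21)·229 + (22)·219
10 = 1 × 9 + 1  ⟹  1 = (22)·229 + (-23)·219
So (-23)·219 ≡ 1 (mod 229), i.e. 219^(-1) ≡ -23 ≡ 206 (mod 229).
Check: 219 × 206 = 45114 ≡ 1 (mod 229)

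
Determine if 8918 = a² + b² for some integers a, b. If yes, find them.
Not possible

Factorization: 8918 = 2 × 7^3 × 13
By Fermat: n is sum of two squares iff every prime p ≡ 3 (mod 4) appears to even power.
Prime(s) ≡ 3 (mod 4) with odd exponent: [(7, 3)]
Therefore 8918 cannot be expressed as a² + b².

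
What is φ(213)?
140

213 = 3 × 71
φ(n) = n × ∏(1 - 1/p) for each prime p dividing n
φ(213) = 213 × (1 - 1/3) × (1 - 1/71) = 140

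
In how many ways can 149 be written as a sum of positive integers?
37027355200

p(n) counts ways to write n as a sum of positive integers (order ignored).
Euler's pentagonal recurrence: p(k) = p(k-1) + p(k-2) - p(k-5) - p(k-7) + p(k-12) + p(k-15) - ... (offsets j(3j∓1)/2, signs ++--, p(0)=1, p(<0)=0).
DP table for k = 0..148: p(0)=1, p(1)=1, p(2)=2, p(3)=3, p(4)=5, p(5)=7, p(6)=11, p(7)=15, p(8)=22, p(9)=30, p(10)=42, p(11)=56, p(12)=77, p(13)=101, p(14)=135, p(15)=176, p(16)=231, p(17)=297, p(18)=385, p(19)=490, p(20)=627, p(21)=792, p(22)=1002, p(23)=1255, p(24)=1575, p(25)=1958, p(26)=2436, p(27)=3010, p(28)=3718, p(29)=4565, p(30)=5604, p(31)=6842, p(32)=8349, p(33)=10143, p(34)=12310, p(35)=14883, p(36)=17977, p(37)=21637, p(38)=26015, p(39)=31185, p(40)=37338, p(41)=44583, p(42)=53174, p(43)=63261, p(44)=75175, p(45)=89134, p(46)=105558, p(47)=124754, p(48)=147273, p(49)=173525, p(50)=204226, p(51)=239943, p(52)=281589, p(53)=329931, p(54)=386155, p(55)=451276, p(56)=526823, p(57)=614154, p(58)=715220, p(59)=831820, p(60)=966467, p(61)=1121505, p(62)=1300156, p(63)=1505499, p(64)=1741630, p(65)=2012558, p(66)=2323520, p(67)=2679689, p(68)=3087735, p(69)=3554345, p(70)=4087968, p(71)=4697205, p(72)=5392783, p(73)=6185689, p(74)=7089500, p(75)=8118264, p(76)=9289091, p(77)=10619863, p(78)=12132164, p(79)=13848650, p(80)=15796476, p(81)=18004327, p(82)=20506255, p(83)=23338469, p(84)=26543660, p(85)=30167357, p(86)=34262962, p(87)=38887673, p(88)=44108109, p(89)=49995925, p(90)=56634173, p(91)=64112359, p(92)=72533807, p(93)=82010177, p(94)=92669720, p(95)=104651419, p(96)=118114304, p(97)=133230930, p(98)=150198136, p(99)=169229875, p(100)=190569292, p(101)=214481126, p(102)=241265379, p(103)=271248950, p(104)=304801365, p(105)=342325709, p(106)=384276336, p(107)=431149389, p(108)=483502844, p(109)=541946240, p(110)=607163746, p(111)=679903203, p(112)=761002156, p(113)=851376628, p(114)=952050665, p(115)=1064144451, p(116)=1188908248, p(117)=1327710076, p(118)=1482074143, p(119)=1653668665, p(120)=1844349560, p(121)=2056148051, p(122)=2291320912, p(123)=2552338241, p(124)=2841940500, p(125)=3163127352, p(126)=3519222692, p(127)=3913864295, p(128)=4351078600, p(129)=4835271870, p(130)=5371315400, p(131)=5964539504, p(132)=6620830889, p(133)=7346629512, p(134)=8149040695, p(135)=9035836076, p(136)=10015581680, p(137)=11097645016, p(138)=12292341831, p(139)=13610949895, p(140)=15065878135, p(141)=16670689208, p(142)=18440293320, p(143)=20390982757, p(144)=22540654445, p(145)=24908858009, p(146)=27517052599, p(147)=30388671978, p(148)=33549419497.
Final step: p(149) = p(148) + p(147) - p(144) - p(142) + p(137) + p(134) - p(127) - p(123) + p(114) + p(109) - p(98) - p(92) + p(79) + p(72) - p(57) - p(49) + p(32) + p(23) - p(4)
= 33549419497 + 30388671978 - 22540654445 - 18440293320 + 11097645016 + 8149040695 - 3913864295 - 2552338241 + 952050665 + 541946240 - 150198136 - 72533807 + 13848650 + 5392783 - 614154 - 173525 + 8349 + 1255 - 5
= 37027355200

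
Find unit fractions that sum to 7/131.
1/19 + 1/1245 + 1/3098805

Greedy algorithm:
7/131: ceiling(131/7) = 19, use 1/19
2/2489: ceiling(2489/2) = 1245, use 1/1245
1/3098805: ceiling(3098805/1) = 3098805, use 1/3098805
Result: 7/131 = 1/19 + 1/1245 + 1/3098805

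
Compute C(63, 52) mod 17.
12

Using Lucas' theorem:
Write n=63 and k=52 in base 17:
n in base 17: [3, 12]
k in base 17: [3, 1]
C(63,52) mod 17 = ∏ C(n_i, k_i) mod 17
Digit binomials (mod 17): C(3,3) = 1; C(12,1) = 12
Product: 1 × 12 = 12 ≡ 12 (mod 17)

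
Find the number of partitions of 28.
3718

p(n) counts ways to write n as a sum of positive integers (order ignored).
Euler's pentagonal recurrence: p(k) = p(k-1) + p(k-2) - p(k-5) - p(k-7) + p(k-12) + p(k-15) - ... (offsets j(3j∓1)/2, signs ++--, p(0)=1, p(<0)=0).
DP table for k = 0..27: p(0)=1, p(1)=1, p(2)=2, p(3)=3, p(4)=5, p(5)=7, p(6)=11, p(7)=15, p(8)=22, p(9)=30, p(10)=42, p(11)=56, p(12)=77, p(13)=101, p(14)=135, p(15)=176, p(16)=231, p(17)=297, p(18)=385, p(19)=490, p(20)=627, p(21)=792, p(22)=1002, p(23)=1255, p(24)=1575, p(25)=1958, p(26)=2436, p(27)=3010.
Final step: p(28) = p(27) + p(26) - p(23) - p(21) + p(16) + p(13) - p(6) - p(2)
= 3010 + 2436 - 1255 - 792 + 231 + 101 - 11 - 2
= 3718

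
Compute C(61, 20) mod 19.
12

Using Lucas' theorem:
Write n=61 and k=20 in base 19:
n in base 19: [3, 4]
k in base 19: [1, 1]
C(61,20) mod 19 = ∏ C(n_i, k_i) mod 19
Digit binomials (mod 19): C(3,1) = 3; C(4,1) = 4
Product: 3 × 4 = 12 ≡ 12 (mod 19)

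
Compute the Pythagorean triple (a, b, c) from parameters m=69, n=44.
(2825, 6072, 6697)

Euclid's formula: a = m² - n², b = 2mn, c = m² + n²
m = 69, n = 44
a = 69² - 44² = 4761 - 1936 = 2825
b = 2 × 69 × 44 = 6072
c = 69² + 44² = 4761 + 1936 = 6697
Verification: 2825² + 6072² = 7980625 + 36869184 = 44849809 = 6697² ✓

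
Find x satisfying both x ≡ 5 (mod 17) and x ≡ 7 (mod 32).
39

Using Chinese Remainder Theorem:
M = 17 × 32 = 544
M1 = 32, M2 = 17
y1 = 32^(-1) mod 17 = 8
y2 = 17^(-1) mod 32 = 17
x = (5×32×8 + 7×17×17) mod 544 = 39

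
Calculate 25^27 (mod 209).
20

Repeated squaring. Binary of 27 = 11011.
25^1 ≡ 25 (mod 209); 25^2 ≡ 207 (mod 209); 25^4 ≡ 4 (mod 209); 25^8 ≡ 16 (mod 209); 25^16 ≡ 47 (mod 209)
25^27 = 25^1 × 25^2 × 25^8 × 25^16 ≡ 20 (mod 209)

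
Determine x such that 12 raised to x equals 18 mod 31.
14

Baby-step giant-step with step n = ⌈√31⌉ = 6.
Baby steps 12^j mod 31 (j:value) for j=0..5: 0:1, 1:12, 2:20, 3:23, 4:28, 5:26.
Giant-step multiplier: 12^(-6) ≡ 12^(30-6) = 12^24 ≡ 16 (mod 31).
Giant steps γ_i = 18·16^i mod 31: γ_0=18, γ_1=9, γ_2=20 (in table at j=2).
x = i·n + j = 2·6 + 2 = 14.
Check: 12^14 ≡ 18 (mod 31).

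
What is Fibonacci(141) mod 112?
2

Matrix identity: Q^n = [[F_(n+1), F_n], [F_n, F_(n-1)]] with Q = [[1,1],[1,0]].
n = 141 = 10001101₂. Square-and-multiply, entries mod 112:
Q^1 = [[1,1],[1,0]]
Q^2 = (Q^1)² = [[2,1],[1,1]]
Q^4 = (Q^2)² = [[5,3],[3,2]]
Q^8 = (Q^4)² = [[34,21],[21,13]]
Q^17 = (Q^8)²·Q = [[8,29],[29,91]]
Q^35 = (Q^17)²·Q = [[80,9],[9,71]]
Q^70 = (Q^35)² = [[97,15],[15,82]]
Q^141 = (Q^70)²·Q = [[111,2],[2,109]]
F_141 mod 112 = Q^141[0][1] = 2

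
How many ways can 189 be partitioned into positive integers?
1527273599625

p(n) counts ways to write n as a sum of positive integers (order ignored).
Euler's pentagonal recurrence: p(k) = p(k-1) + p(k-2) - p(k-5) - p(k-7) + p(k-12) + p(k-15) - ... (offsets j(3j∓1)/2, signs ++--, p(0)=1, p(<0)=0).
DP table for k = 0..188: p(0)=1, p(1)=1, p(2)=2, p(3)=3, p(4)=5, p(5)=7, p(6)=11, p(7)=15, p(8)=22, p(9)=30, p(10)=42, p(11)=56, p(12)=77, p(13)=101, p(14)=135, p(15)=176, p(16)=231, p(17)=297, p(18)=385, p(19)=490, p(20)=627, p(21)=792, p(22)=1002, p(23)=1255, p(24)=1575, p(25)=1958, p(26)=2436, p(27)=3010, p(28)=3718, p(29)=4565, p(30)=5604, p(31)=6842, p(32)=8349, p(33)=10143, p(34)=12310, p(35)=14883, p(36)=17977, p(37)=21637, p(38)=26015, p(39)=31185, p(40)=37338, p(41)=44583, p(42)=53174, p(43)=63261, p(44)=75175, p(45)=89134, p(46)=105558, p(47)=124754, p(48)=147273, p(49)=173525, p(50)=204226, p(51)=239943, p(52)=281589, p(53)=329931, p(54)=386155, p(55)=451276, p(56)=526823, p(57)=614154, p(58)=715220, p(59)=831820, p(60)=966467, p(61)=1121505, p(62)=1300156, p(63)=1505499, p(64)=1741630, p(65)=2012558, p(66)=2323520, p(67)=2679689, p(68)=3087735, p(69)=3554345, p(70)=4087968, p(71)=4697205, p(72)=5392783, p(73)=6185689, p(74)=7089500, p(75)=8118264, p(76)=9289091, p(77)=10619863, p(78)=12132164, p(79)=13848650, p(80)=15796476, p(81)=18004327, p(82)=20506255, p(83)=23338469, p(84)=26543660, p(85)=30167357, p(86)=34262962, p(87)=38887673, p(88)=44108109, p(89)=49995925, p(90)=56634173, p(91)=64112359, p(92)=72533807, p(93)=82010177, p(94)=92669720, p(95)=104651419, p(96)=118114304, p(97)=133230930, p(98)=150198136, p(99)=169229875, p(100)=190569292, p(101)=214481126, p(102)=241265379, p(103)=271248950, p(104)=304801365, p(105)=342325709, p(106)=384276336, p(107)=431149389, p(108)=483502844, p(109)=541946240, p(110)=607163746, p(111)=679903203, p(112)=761002156, p(113)=851376628, p(114)=952050665, p(115)=1064144451, p(116)=1188908248, p(117)=1327710076, p(118)=1482074143, p(119)=1653668665, p(120)=1844349560, p(121)=2056148051, p(122)=2291320912, p(123)=2552338241, p(124)=2841940500, p(125)=3163127352, p(126)=3519222692, p(127)=3913864295, p(128)=4351078600, p(129)=4835271870, p(130)=5371315400, p(131)=5964539504, p(132)=6620830889, p(133)=7346629512, p(134)=8149040695, p(135)=9035836076, p(136)=10015581680, p(137)=11097645016, p(138)=12292341831, p(139)=13610949895, p(140)=15065878135, p(141)=16670689208, p(142)=18440293320, p(143)=20390982757, p(144)=22540654445, p(145)=24908858009, p(146)=27517052599, p(147)=30388671978, p(148)=33549419497, p(149)=37027355200, p(150)=40853235313, p(151)=45060624582, p(152)=49686288421, p(153)=54770336324, p(154)=60356673280, p(155)=66493182097, p(156)=73232243759, p(157)=80630964769, p(158)=88751778802, p(159)=97662728555, p(160)=107438159466, p(161)=118159068427, p(162)=129913904637, p(163)=142798995930, p(164)=156919475295, p(165)=172389800255, p(166)=189334822579, p(167)=207890420102, p(168)=228204732751, p(169)=250438925115, p(170)=274768617130, p(171)=301384802048, p(172)=330495499613, p(173)=362326859895, p(174)=397125074750, p(175)=435157697830, p(176)=476715857290, p(177)=522115831195, p(178)=571701605655, p(179)=625846753120, p(180)=684957390936, p(181)=749474411781, p(182)=819876908323, p(183)=896684817527, p(184)=980462880430, p(185)=1071823774337, p(186)=1171432692373, p(187)=1280011042268, p(188)=1398341745571.
Final step: p(189) = p(188) + p(187) - p(184) - p(182) + p(177) + p(174) - p(167) - p(163) + p(154) + p(149) - p(138) - p(132) + p(119) + p(112) - p(97) - p(89) + p(72) + p(63) - p(44) - p(34) + p(13) + p(2)
= 1398341745571 + 1280011042268 - 980462880430 - 819876908323 + 522115831195 + 397125074750 - 207890420102 - 142798995930 + 60356673280 + 37027355200 - 12292341831 - 6620830889 + 1653668665 + 761002156 - 133230930 - 49995925 + 5392783 + 1505499 - 75175 - 12310 + 101 + 2
= 1527273599625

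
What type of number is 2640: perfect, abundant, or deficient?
abundant

Proper divisors of 2640: sum = 1 + 2 + 3 + 4 + 5 + 6 + 8 + 10 + ... + 528 + 660 + 880 + 1320 (39 divisors) = 6288
Since 6288 > 2640, 2640 is abundant.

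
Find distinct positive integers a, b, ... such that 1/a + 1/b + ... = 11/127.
1/12 + 1/305 + 1/464820

Greedy algorithm:
11/127: ceiling(127/11) = 12, use 1/12
5/1524: ceiling(1524/5) = 305, use 1/305
1/464820: ceiling(464820/1) = 464820, use 1/464820
Result: 11/127 = 1/12 + 1/305 + 1/464820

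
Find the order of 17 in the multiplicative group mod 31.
30

31 is prime, so ord(17) divides φ(31) = 30.
Divisors of 30: 1, 2, 3, 5, 6, 10, 15, 30.
Repeated squaring: 17^1 ≡ 17, 17^2 ≡ 10, 17^4 ≡ 7, 17^8 ≡ 18, 17^16 ≡ 14 (mod 31).
Test 17^d mod 31 for each divisor d in increasing order:
17^1 ≡ 17
17^2 ≡ 10
17^3 = 17^2·17^1 ≡ 15
17^5 = 17^4·17^1 ≡ 26
17^6 = 17^4·17^2 ≡ 8
17^10 = 17^8·17^2 ≡ 25
17^15 = 17^8·17^4·17^2·17^1 ≡ 30
17^30 = 17^16·17^8·17^4·17^2 ≡ 1  ← first divisor giving 1
The order is 30.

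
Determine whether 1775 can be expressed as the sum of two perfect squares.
Not possible

Factorization: 1775 = 5^2 × 71
By Fermat: n is sum of two squares iff every prime p ≡ 3 (mod 4) appears to even power.
Prime(s) ≡ 3 (mod 4) with odd exponent: [(71, 1)]
Therefore 1775 cannot be expressed as a² + b².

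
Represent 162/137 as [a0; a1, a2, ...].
[1; 5, 2, 12]

Euclidean algorithm steps:
162 = 1 × 137 + 25
137 = 5 × 25 + 12
25 = 2 × 12 + 1
12 = 12 × 1 + 0
Continued fraction: [1; 5, 2, 12]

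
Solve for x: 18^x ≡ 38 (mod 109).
84

Baby-step giant-step with step n = ⌈√109⌉ = 11.
Baby steps 18^j mod 109 (j:value) for j=0..10: 0:1, 1:18, 2:106, 3:55, 4:9, 5:53, 6:82, 7:59, 8:81, 9:41, 10:84.
Giant-step multiplier: 18^(-11) ≡ 18^(108-11) = 18^97 ≡ 70 (mod 109).
Giant steps γ_i = 38·70^i mod 109: γ_0=38, γ_1=44, γ_2=28, γ_3=107, γ_4=78, γ_5=10, γ_6=46, γ_7=59 (in table at j=7).
x = i·n + j = 7·11 + 7 = 84.
Check: 18^84 ≡ 38 (mod 109).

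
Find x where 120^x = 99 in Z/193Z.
45

Baby-step giant-step with step n = ⌈√193⌉ = 14.
Baby steps 120^j mod 193 (j:value) for j=0..13: 0:1, 1:120, 2:118, 3:71, 4:28, 5:79, 6:23, 7:58, 8:12, 9:89, 10:65, 11:80, 12:143, 13:176.
Giant-step multiplier: 120^(-14) ≡ 120^(192-14) = 120^178 ≡ 100 (mod 193).
Giant steps γ_i = 99·100^i mod 193: γ_0=99, γ_1=57, γ_2=103, γ_3=71 (in table at j=3).
x = i·n + j = 3·14 + 3 = 45.
Check: 120^45 ≡ 99 (mod 193).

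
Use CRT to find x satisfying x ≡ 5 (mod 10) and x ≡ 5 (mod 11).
5

Using Chinese Remainder Theorem:
M = 10 × 11 = 110
M1 = 11, M2 = 10
y1 = 11^(-1) mod 10 = 1
y2 = 10^(-1) mod 11 = 10
x = (5×11×1 + 5×10×10) mod 110 = 5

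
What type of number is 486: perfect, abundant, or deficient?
abundant

Proper divisors of 486: sum = 1 + 2 + 3 + 6 + 9 + 18 + 27 + 54 + 81 + 162 + 243 = 606
Since 606 > 486, 486 is abundant.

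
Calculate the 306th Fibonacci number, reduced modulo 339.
1

Matrix identity: Q^n = [[F_(n+1), F_n], [F_n, F_(n-1)]] with Q = [[1,1],[1,0]].
n = 306 = 100110010₂. Square-and-multiply, entries mod 339:
Q^1 = [[1,1],[1,0]]
Q^2 = (Q^1)² = [[2,1],[1,1]]
Q^4 = (Q^2)² = [[5,3],[3,2]]
Q^9 = (Q^4)²·Q = [[55,34],[34,21]]
Q^19 = (Q^9)²·Q = [[324,113],[113,211]]
Q^38 = (Q^19)² = [[112,113],[113,338]]
Q^76 = (Q^38)² = [[227,0],[0,227]]
Q^153 = (Q^76)²·Q = [[1,1],[1,0]]
Q^306 = (Q^153)² = [[2,1],[1,1]]
F_306 mod 339 = Q^306[0][1] = 1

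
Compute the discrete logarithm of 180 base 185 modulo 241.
102

Baby-step giant-step with step n = ⌈√241⌉ = 16.
Baby steps 185^j mod 241 (j:value) for j=0..15: 0:1, 1:185, 2:3, 3:73, 4:9, 5:219, 6:27, 7:175, 8:81, 9:43, 10:2, 11:129, 12:6, 13:146, 14:18, 15:197.
Giant-step multiplier: 185^(-16) ≡ 185^(240-16) = 185^224 ≡ 183 (mod 241).
Giant steps γ_i = 180·183^i mod 241: γ_0=180, γ_1=164, γ_2=128, γ_3=47, γ_4=166, γ_5=12, γ_6=27 (in table at j=6).
x = i·n + j = 6·16 + 6 = 102.
Check: 185^102 ≡ 180 (mod 241).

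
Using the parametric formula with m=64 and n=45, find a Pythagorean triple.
(2071, 5760, 6121)

Euclid's formula: a = m² - n², b = 2mn, c = m² + n²
m = 64, n = 45
a = 64² - 45² = 4096 - 2025 = 2071
b = 2 × 64 × 45 = 5760
c = 64² + 45² = 4096 + 2025 = 6121
Verification: 2071² + 5760² = 4289041 + 33177600 = 37466641 = 6121² ✓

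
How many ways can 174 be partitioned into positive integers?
397125074750

p(n) counts ways to write n as a sum of positive integers (order ignored).
Euler's pentagonal recurrence: p(k) = p(k-1) + p(k-2) - p(k-5) - p(k-7) + p(k-12) + p(k-15) - ... (offsets j(3j∓1)/2, signs ++--, p(0)=1, p(<0)=0).
DP table for k = 0..173: p(0)=1, p(1)=1, p(2)=2, p(3)=3, p(4)=5, p(5)=7, p(6)=11, p(7)=15, p(8)=22, p(9)=30, p(10)=42, p(11)=56, p(12)=77, p(13)=101, p(14)=135, p(15)=176, p(16)=231, p(17)=297, p(18)=385, p(19)=490, p(20)=627, p(21)=792, p(22)=1002, p(23)=1255, p(24)=1575, p(25)=1958, p(26)=2436, p(27)=3010, p(28)=3718, p(29)=4565, p(30)=5604, p(31)=6842, p(32)=8349, p(33)=10143, p(34)=12310, p(35)=14883, p(36)=17977, p(37)=21637, p(38)=26015, p(39)=31185, p(40)=37338, p(41)=44583, p(42)=53174, p(43)=63261, p(44)=75175, p(45)=89134, p(46)=105558, p(47)=124754, p(48)=147273, p(49)=173525, p(50)=204226, p(51)=239943, p(52)=281589, p(53)=329931, p(54)=386155, p(55)=451276, p(56)=526823, p(57)=614154, p(58)=715220, p(59)=831820, p(60)=966467, p(61)=1121505, p(62)=1300156, p(63)=1505499, p(64)=1741630, p(65)=2012558, p(66)=2323520, p(67)=2679689, p(68)=3087735, p(69)=3554345, p(70)=4087968, p(71)=4697205, p(72)=5392783, p(73)=6185689, p(74)=7089500, p(75)=8118264, p(76)=9289091, p(77)=10619863, p(78)=12132164, p(79)=13848650, p(80)=15796476, p(81)=18004327, p(82)=20506255, p(83)=23338469, p(84)=26543660, p(85)=30167357, p(86)=34262962, p(87)=38887673, p(88)=44108109, p(89)=49995925, p(90)=56634173, p(91)=64112359, p(92)=72533807, p(93)=82010177, p(94)=92669720, p(95)=104651419, p(96)=118114304, p(97)=133230930, p(98)=150198136, p(99)=169229875, p(100)=190569292, p(101)=214481126, p(102)=241265379, p(103)=271248950, p(104)=304801365, p(105)=342325709, p(106)=384276336, p(107)=431149389, p(108)=483502844, p(109)=541946240, p(110)=607163746, p(111)=679903203, p(112)=761002156, p(113)=851376628, p(114)=952050665, p(115)=1064144451, p(116)=1188908248, p(117)=1327710076, p(118)=1482074143, p(119)=1653668665, p(120)=1844349560, p(121)=2056148051, p(122)=2291320912, p(123)=2552338241, p(124)=2841940500, p(125)=3163127352, p(126)=3519222692, p(127)=3913864295, p(128)=4351078600, p(129)=4835271870, p(130)=5371315400, p(131)=5964539504, p(132)=6620830889, p(133)=7346629512, p(134)=8149040695, p(135)=9035836076, p(136)=10015581680, p(137)=11097645016, p(138)=12292341831, p(139)=13610949895, p(140)=15065878135, p(141)=16670689208, p(142)=18440293320, p(143)=20390982757, p(144)=22540654445, p(145)=24908858009, p(146)=27517052599, p(147)=30388671978, p(148)=33549419497, p(149)=37027355200, p(150)=40853235313, p(151)=45060624582, p(152)=49686288421, p(153)=54770336324, p(154)=60356673280, p(155)=66493182097, p(156)=73232243759, p(157)=80630964769, p(158)=88751778802, p(159)=97662728555, p(160)=107438159466, p(161)=118159068427, p(162)=129913904637, p(163)=142798995930, p(164)=156919475295, p(165)=172389800255, p(166)=189334822579, p(167)=207890420102, p(168)=228204732751, p(169)=250438925115, p(170)=274768617130, p(171)=301384802048, p(172)=330495499613, p(173)=362326859895.
Final step: p(174) = p(173) + p(172) - p(169) - p(167) + p(162) + p(159) - p(152) - p(148) + p(139) + p(134) - p(123) - p(117) + p(104) + p(97) - p(82) - p(74) + p(57) + p(48) - p(29) - p(19)
= 362326859895 + 330495499613 - 250438925115 - 207890420102 + 129913904637 + 97662728555 - 49686288421 - 33549419497 + 13610949895 + 8149040695 - 2552338241 - 1327710076 + 304801365 + 133230930 - 20506255 - 7089500 + 614154 + 147273 - 4565 - 490
= 397125074750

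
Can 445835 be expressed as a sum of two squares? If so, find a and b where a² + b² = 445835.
Not possible

Factorization: 445835 = 5 × 13 × 19^3
By Fermat: n is sum of two squares iff every prime p ≡ 3 (mod 4) appears to even power.
Prime(s) ≡ 3 (mod 4) with odd exponent: [(19, 3)]
Therefore 445835 cannot be expressed as a² + b².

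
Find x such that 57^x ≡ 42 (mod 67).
39

Baby-step giant-step with step n = ⌈√67⌉ = 9.
Baby steps 57^j mod 67 (j:value) for j=0..8: 0:1, 1:57, 2:33, 3:5, 4:17, 5:31, 6:25, 7:18, 8:21.
Giant-step multiplier: 57^(-9) ≡ 57^(66-9) = 57^57 ≡ 52 (mod 67).
Giant steps γ_i = 42·52^i mod 67: γ_0=42, γ_1=40, γ_2=3, γ_3=22, γ_4=5 (in table at j=3).
x = i·n + j = 4·9 + 3 = 39.
Check: 57^39 ≡ 42 (mod 67).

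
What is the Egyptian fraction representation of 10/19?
1/2 + 1/38

Greedy algorithm:
10/19: ceiling(19/10) = 2, use 1/2
1/38: ceiling(38/1) = 38, use 1/38
Result: 10/19 = 1/2 + 1/38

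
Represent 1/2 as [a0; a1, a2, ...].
[0; 2]

Euclidean algorithm steps:
1 = 0 × 2 + 1
2 = 2 × 1 + 0
Continued fraction: [0; 2]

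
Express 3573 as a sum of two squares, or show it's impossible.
18² + 57² (a=18, b=57)

Factorization: 3573 = 3^2 × 397
By Fermat: n is sum of two squares iff every prime p ≡ 3 (mod 4) appears to even power.
All primes ≡ 3 (mod 4) appear to even power.
Search a = 0, 1, 2, … for 3573 - a² a perfect square: first hit at a = 18: 3573 - 324 = 3249 = 57².
3573 = 18² + 57² = 324 + 3249 ✓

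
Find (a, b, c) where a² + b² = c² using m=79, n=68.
(1617, 10744, 10865)

Euclid's formula: a = m² - n², b = 2mn, c = m² + n²
m = 79, n = 68
a = 79² - 68² = 6241 - 4624 = 1617
b = 2 × 79 × 68 = 10744
c = 79² + 68² = 6241 + 4624 = 10865
Verification: 1617² + 10744² = 2614689 + 115433536 = 118048225 = 10865² ✓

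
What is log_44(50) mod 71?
34

Baby-step giant-step with step n = ⌈√71⌉ = 9.
Baby steps 44^j mod 71 (j:value) for j=0..8: 0:1, 1:44, 2:19, 3:55, 4:6, 5:51, 6:43, 7:46, 8:36.
Giant-step multiplier: 44^(-9) ≡ 44^(70-9) = 44^61 ≡ 42 (mod 71).
Giant steps γ_i = 50·42^i mod 71: γ_0=50, γ_1=41, γ_2=18, γ_3=46 (in table at j=7).
x = i·n + j = 3·9 + 7 = 34.
Check: 44^34 ≡ 50 (mod 71).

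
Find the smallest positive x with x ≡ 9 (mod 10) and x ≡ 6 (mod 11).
39

Using Chinese Remainder Theorem:
M = 10 × 11 = 110
M1 = 11, M2 = 10
y1 = 11^(-1) mod 10 = 1
y2 = 10^(-1) mod 11 = 10
x = (9×11×1 + 6×10×10) mod 110 = 39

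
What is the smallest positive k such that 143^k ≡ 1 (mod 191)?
190

191 is prime, so ord(143) divides φ(191) = 190.
Divisors of 190: 1, 2, 5, 10, 19, 38, 95, 190.
Repeated squaring: 143^1 ≡ 143, 143^2 ≡ 12, 143^4 ≡ 144, 143^8 ≡ 108, 143^16 ≡ 13, 143^32 ≡ 169, 143^64 ≡ 102, 143^128 ≡ 90 (mod 191).
Test 143^d mod 191 for each divisor d in increasing order:
143^1 ≡ 143
143^2 ≡ 12
143^5 = 143^4·143^1 ≡ 155
143^10 = 143^8·143^2 ≡ 150
143^19 = 143^16·143^2·143^1 ≡ 152
143^38 = 143^32·143^4·143^2 ≡ 184
143^95 = 143^64·143^16·143^8·143^4·143^2·143^1 ≡ 190
143^190 = 143^128·143^32·143^16·143^8·143^4·143^2 ≡ 1  ← first divisor giving 1
The order is 190.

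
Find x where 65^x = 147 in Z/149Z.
107

Baby-step giant-step with step n = ⌈√149⌉ = 13.
Baby steps 65^j mod 149 (j:value) for j=0..12: 0:1, 1:65, 2:53, 3:18, 4:127, 5:60, 6:26, 7:51, 8:37, 9:21, 10:24, 11:70, 12:80.
Giant-step multiplier: 65^(-13) ≡ 65^(148-13) = 65^135 ≡ 139 (mod 149).
Giant steps γ_i = 147·139^i mod 149: γ_0=147, γ_1=20, γ_2=98, γ_3=63, γ_4=115, γ_5=42, γ_6=27, γ_7=28, γ_8=18 (in table at j=3).
x = i·n + j = 8·13 + 3 = 107.
Check: 65^107 ≡ 147 (mod 149).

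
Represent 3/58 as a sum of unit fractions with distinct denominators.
1/20 + 1/580

Greedy algorithm:
3/58: ceiling(58/3) = 20, use 1/20
1/580: ceiling(580/1) = 580, use 1/580
Result: 3/58 = 1/20 + 1/580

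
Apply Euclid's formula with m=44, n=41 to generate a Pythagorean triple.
(255, 3608, 3617)

Euclid's formula: a = m² - n², b = 2mn, c = m² + n²
m = 44, n = 41
a = 44² - 41² = 1936 - 1681 = 255
b = 2 × 44 × 41 = 3608
c = 44² + 41² = 1936 + 1681 = 3617
Verification: 255² + 3608² = 65025 + 13017664 = 13082689 = 3617² ✓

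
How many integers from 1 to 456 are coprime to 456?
144

456 = 2^3 × 3 × 19
φ(n) = n × ∏(1 - 1/p) for each prime p dividing n
φ(456) = 456 × (1 - 1/2) × (1 - 1/3) × (1 - 1/19) = 144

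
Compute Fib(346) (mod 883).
698

Matrix identity: Q^n = [[F_(n+1), F_n], [F_n, F_(n-1)]] with Q = [[1,1],[1,0]].
n = 346 = 101011010₂. Square-and-multiply, entries mod 883:
Q^1 = [[1,1],[1,0]]
Q^2 = (Q^1)² = [[2,1],[1,1]]
Q^5 = (Q^2)²·Q = [[8,5],[5,3]]
Q^10 = (Q^5)² = [[89,55],[55,34]]
Q^21 = (Q^10)²·Q = [[51,350],[350,584]]
Q^43 = (Q^21)²·Q = [[332,598],[598,617]]
Q^86 = (Q^43)² = [[721,616],[616,105]]
Q^173 = (Q^86)²·Q = [[611,403],[403,208]]
Q^346 = (Q^173)² = [[632,698],[698,817]]
F_346 mod 883 = Q^346[0][1] = 698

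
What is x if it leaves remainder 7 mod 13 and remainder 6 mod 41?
293

Using Chinese Remainder Theorem:
M = 13 × 41 = 533
M1 = 41, M2 = 13
y1 = 41^(-1) mod 13 = 7
y2 = 13^(-1) mod 41 = 19
x = (7×41×7 + 6×13×19) mod 533 = 293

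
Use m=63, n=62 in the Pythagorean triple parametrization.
(125, 7812, 7813)

Euclid's formula: a = m² - n², b = 2mn, c = m² + n²
m = 63, n = 62
a = 63² - 62² = 3969 - 3844 = 125
b = 2 × 63 × 62 = 7812
c = 63² + 62² = 3969 + 3844 = 7813
Verification: 125² + 7812² = 15625 + 61027344 = 61042969 = 7813² ✓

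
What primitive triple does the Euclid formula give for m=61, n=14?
(3525, 1708, 3917)

Euclid's formula: a = m² - n², b = 2mn, c = m² + n²
m = 61, n = 14
a = 61² - 14² = 3721 - 196 = 3525
b = 2 × 61 × 14 = 1708
c = 61² + 14² = 3721 + 196 = 3917
Verification: 3525² + 1708² = 12425625 + 2917264 = 15342889 = 3917² ✓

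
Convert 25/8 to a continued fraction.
[3; 8]

Euclidean algorithm steps:
25 = 3 × 8 + 1
8 = 8 × 1 + 0
Continued fraction: [3; 8]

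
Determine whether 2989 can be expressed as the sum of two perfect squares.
35² + 42² (a=35, b=42)

Factorization: 2989 = 7^2 × 61
By Fermat: n is sum of two squares iff every prime p ≡ 3 (mod 4) appears to even power.
All primes ≡ 3 (mod 4) appear to even power.
Search a = 0, 1, 2, … for 2989 - a² a perfect square: first hit at a = 35: 2989 - 1225 = 1764 = 42².
2989 = 35² + 42² = 1225 + 1764 ✓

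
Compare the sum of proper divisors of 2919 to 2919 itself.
deficient

Proper divisors of 2919: sum = 1 + 3 + 7 + 21 + 139 + 417 + 973 = 1561
Since 1561 < 2919, 2919 is deficient.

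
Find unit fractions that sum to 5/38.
1/8 + 1/152

Greedy algorithm:
5/38: ceiling(38/5) = 8, use 1/8
1/152: ceiling(152/1) = 152, use 1/152
Result: 5/38 = 1/8 + 1/152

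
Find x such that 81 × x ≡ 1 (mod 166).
41

gcd(81, 166) = 1, so the inverse exists.
Extended Euclidean algorithm on (166, 81):
166 = 2 × 81 + 4  ⟹  4 = (1)·166 + (-2)·81
81 = 20 × 4 + 1  ⟹  1 = (-20)·166 + (41)·81
So (41)·81 ≡ 1 (mod 166), i.e. 81^(-1) ≡ 41 (mod 166).
Check: 81 × 41 = 3321 ≡ 1 (mod 166)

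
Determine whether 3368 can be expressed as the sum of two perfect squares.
2² + 58² (a=2, b=58)

Factorization: 3368 = 2^3 × 421
By Fermat: n is sum of two squares iff every prime p ≡ 3 (mod 4) appears to even power.
All primes ≡ 3 (mod 4) appear to even power.
Search a = 0, 1, 2, … for 3368 - a² a perfect square: first hit at a = 2: 3368 - 4 = 3364 = 58².
3368 = 2² + 58² = 4 + 3364 ✓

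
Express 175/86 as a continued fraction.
[2; 28, 1, 2]

Euclidean algorithm steps:
175 = 2 × 86 + 3
86 = 28 × 3 + 2
3 = 1 × 2 + 1
2 = 2 × 1 + 0
Continued fraction: [2; 28, 1, 2]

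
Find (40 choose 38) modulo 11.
10

Using Lucas' theorem:
Write n=40 and k=38 in base 11:
n in base 11: [3, 7]
k in base 11: [3, 5]
C(40,38) mod 11 = ∏ C(n_i, k_i) mod 11
Digit binomials (mod 11): C(3,3) = 1; C(7,5) = 21 ≡ 10
Product: 1 × 10 = 10 ≡ 10 (mod 11)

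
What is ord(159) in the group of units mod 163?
162

163 is prime, so ord(159) divides φ(163) = 162.
Divisors of 162: 1, 2, 3, 6, 9, 18, 27, 54, 81, 162.
Repeated squaring: 159^1 ≡ 159, 159^2 ≡ 16, 159^4 ≡ 93, 159^8 ≡ 10, 159^16 ≡ 100, 159^32 ≡ 57, 159^64 ≡ 152, 159^128 ≡ 121 (mod 163).
Test 159^d mod 163 for each divisor d in increasing order:
159^1 ≡ 159
159^2 ≡ 16
159^3 = 159^2·159^1 ≡ 99
159^6 = 159^4·159^2 ≡ 21
159^9 = 159^8·159^1 ≡ 123
159^18 = 159^16·159^2 ≡ 133
159^27 = 159^16·159^8·159^2·159^1 ≡ 59
159^54 = 159^32·159^16·159^4·159^2 ≡ 58
159^81 = 159^64·159^16·159^1 ≡ 162
159^162 = 159^128·159^32·159^2 ≡ 1  ← first divisor giving 1
The order is 162.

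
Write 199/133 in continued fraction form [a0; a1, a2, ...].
[1; 2, 66]

Euclidean algorithm steps:
199 = 1 × 133 + 66
133 = 2 × 66 + 1
66 = 66 × 1 + 0
Continued fraction: [1; 2, 66]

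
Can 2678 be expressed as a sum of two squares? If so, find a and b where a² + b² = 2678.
Not possible

Factorization: 2678 = 2 × 13 × 103
By Fermat: n is sum of two squares iff every prime p ≡ 3 (mod 4) appears to even power.
Prime(s) ≡ 3 (mod 4) with odd exponent: [(103, 1)]
Therefore 2678 cannot be expressed as a² + b².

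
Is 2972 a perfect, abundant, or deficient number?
deficient

Proper divisors of 2972: sum = 1 + 2 + 4 + 743 + 1486 = 2236
Since 2236 < 2972, 2972 is deficient.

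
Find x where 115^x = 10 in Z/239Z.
136

Baby-step giant-step with step n = ⌈√239⌉ = 16.
Baby steps 115^j mod 239 (j:value) for j=0..15: 0:1, 1:115, 2:80, 3:118, 4:186, 5:119, 6:62, 7:199, 8:180, 9:146, 10:60, 11:208, 12:20, 13:149, 14:166, 15:209.
Giant-step multiplier: 115^(-16) ≡ 115^(238-16) = 115^222 ≡ 108 (mod 239).
Giant steps γ_i = 10·108^i mod 239: γ_0=10, γ_1=124, γ_2=8, γ_3=147, γ_4=102, γ_5=22, γ_6=225, γ_7=161, γ_8=180 (in table at j=8).
x = i·n + j = 8·16 + 8 = 136.
Check: 115^136 ≡ 10 (mod 239).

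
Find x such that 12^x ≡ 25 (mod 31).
10

Baby-step giant-step with step n = ⌈√31⌉ = 6.
Baby steps 12^j mod 31 (j:value) for j=0..5: 0:1, 1:12, 2:20, 3:23, 4:28, 5:26.
Giant-step multiplier: 12^(-6) ≡ 12^(30-6) = 12^24 ≡ 16 (mod 31).
Giant steps γ_i = 25·16^i mod 31: γ_0=25, γ_1=28 (in table at j=4).
x = i·n + j = 1·6 + 4 = 10.
Check: 12^10 ≡ 25 (mod 31).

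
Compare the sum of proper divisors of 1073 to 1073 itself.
deficient

Proper divisors of 1073: sum = 1 + 29 + 37 = 67
Since 67 < 1073, 1073 is deficient.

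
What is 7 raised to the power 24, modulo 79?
64

Repeated squaring. Binary of 24 = 11000.
7^1 ≡ 7 (mod 79); 7^2 ≡ 49 (mod 79); 7^4 ≡ 31 (mod 79); 7^8 ≡ 13 (mod 79); 7^16 ≡ 11 (mod 79)
7^24 = 7^8 × 7^16 ≡ 64 (mod 79)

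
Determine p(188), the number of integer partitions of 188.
1398341745571

p(n) counts ways to write n as a sum of positive integers (order ignored).
Euler's pentagonal recurrence: p(k) = p(k-1) + p(k-2) - p(k-5) - p(k-7) + p(k-12) + p(k-15) - ... (offsets j(3j∓1)/2, signs ++--, p(0)=1, p(<0)=0).
DP table for k = 0..187: p(0)=1, p(1)=1, p(2)=2, p(3)=3, p(4)=5, p(5)=7, p(6)=11, p(7)=15, p(8)=22, p(9)=30, p(10)=42, p(11)=56, p(12)=77, p(13)=101, p(14)=135, p(15)=176, p(16)=231, p(17)=297, p(18)=385, p(19)=490, p(20)=627, p(21)=792, p(22)=1002, p(23)=1255, p(24)=1575, p(25)=1958, p(26)=2436, p(27)=3010, p(28)=3718, p(29)=4565, p(30)=5604, p(31)=6842, p(32)=8349, p(33)=10143, p(34)=12310, p(35)=14883, p(36)=17977, p(37)=21637, p(38)=26015, p(39)=31185, p(40)=37338, p(41)=44583, p(42)=53174, p(43)=63261, p(44)=75175, p(45)=89134, p(46)=105558, p(47)=124754, p(48)=147273, p(49)=173525, p(50)=204226, p(51)=239943, p(52)=281589, p(53)=329931, p(54)=386155, p(55)=451276, p(56)=526823, p(57)=614154, p(58)=715220, p(59)=831820, p(60)=966467, p(61)=1121505, p(62)=1300156, p(63)=1505499, p(64)=1741630, p(65)=2012558, p(66)=2323520, p(67)=2679689, p(68)=3087735, p(69)=3554345, p(70)=4087968, p(71)=4697205, p(72)=5392783, p(73)=6185689, p(74)=7089500, p(75)=8118264, p(76)=9289091, p(77)=10619863, p(78)=12132164, p(79)=13848650, p(80)=15796476, p(81)=18004327, p(82)=20506255, p(83)=23338469, p(84)=26543660, p(85)=30167357, p(86)=34262962, p(87)=38887673, p(88)=44108109, p(89)=49995925, p(90)=56634173, p(91)=64112359, p(92)=72533807, p(93)=82010177, p(94)=92669720, p(95)=104651419, p(96)=118114304, p(97)=133230930, p(98)=150198136, p(99)=169229875, p(100)=190569292, p(101)=214481126, p(102)=241265379, p(103)=271248950, p(104)=304801365, p(105)=342325709, p(106)=384276336, p(107)=431149389, p(108)=483502844, p(109)=541946240, p(110)=607163746, p(111)=679903203, p(112)=761002156, p(113)=851376628, p(114)=952050665, p(115)=1064144451, p(116)=1188908248, p(117)=1327710076, p(118)=1482074143, p(119)=1653668665, p(120)=1844349560, p(121)=2056148051, p(122)=2291320912, p(123)=2552338241, p(124)=2841940500, p(125)=3163127352, p(126)=3519222692, p(127)=3913864295, p(128)=4351078600, p(129)=4835271870, p(130)=5371315400, p(131)=5964539504, p(132)=6620830889, p(133)=7346629512, p(134)=8149040695, p(135)=9035836076, p(136)=10015581680, p(137)=11097645016, p(138)=12292341831, p(139)=13610949895, p(140)=15065878135, p(141)=16670689208, p(142)=18440293320, p(143)=20390982757, p(144)=22540654445, p(145)=24908858009, p(146)=27517052599, p(147)=30388671978, p(148)=33549419497, p(149)=37027355200, p(150)=40853235313, p(151)=45060624582, p(152)=49686288421, p(153)=54770336324, p(154)=60356673280, p(155)=66493182097, p(156)=73232243759, p(157)=80630964769, p(158)=88751778802, p(159)=97662728555, p(160)=107438159466, p(161)=118159068427, p(162)=129913904637, p(163)=142798995930, p(164)=156919475295, p(165)=172389800255, p(166)=189334822579, p(167)=207890420102, p(168)=228204732751, p(169)=250438925115, p(170)=274768617130, p(171)=301384802048, p(172)=330495499613, p(173)=362326859895, p(174)=397125074750, p(175)=435157697830, p(176)=476715857290, p(177)=522115831195, p(178)=571701605655, p(179)=625846753120, p(180)=684957390936, p(181)=749474411781, p(182)=819876908323, p(183)=896684817527, p(184)=980462880430, p(185)=1071823774337, p(186)=1171432692373, p(187)=1280011042268.
Final step: p(188) = p(187) + p(186) - p(183) - p(181) + p(176) + p(173) - p(166) - p(162) + p(153) + p(148) - p(137) - p(131) + p(118) + p(111) - p(96) - p(88) + p(71) + p(62) - p(43) - p(33) + p(12) + p(1)
= 1280011042268 + 1171432692373 - 896684817527 - 749474411781 + 476715857290 + 362326859895 - 189334822579 - 129913904637 + 54770336324 + 33549419497 - 11097645016 - 5964539504 + 1482074143 + 679903203 - 118114304 - 44108109 + 4697205 + 1300156 - 63261 - 10143 + 77 + 1
= 1398341745571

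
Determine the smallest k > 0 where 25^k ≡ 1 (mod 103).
51

103 is prime, so ord(25) divides φ(103) = 102.
Divisors of 102: 1, 2, 3, 6, 17, 34, 51, 102.
Repeated squaring: 25^1 ≡ 25, 25^2 ≡ 7, 25^4 ≡ 49, 25^8 ≡ 32, 25^16 ≡ 97, 25^32 ≡ 36, 25^64 ≡ 60 (mod 103).
Test 25^d mod 103 for each divisor d in increasing order:
25^1 ≡ 25
25^2 ≡ 7
25^3 = 25^2·25^1 ≡ 72
25^6 = 25^4·25^2 ≡ 34
25^17 = 25^16·25^1 ≡ 56
25^34 = 25^32·25^2 ≡ 46
25^51 = 25^32·25^16·25^2·25^1 ≡ 1  ← first divisor giving 1
The order is 51.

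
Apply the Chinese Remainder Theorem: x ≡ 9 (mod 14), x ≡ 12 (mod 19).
107

Using Chinese Remainder Theorem:
M = 14 × 19 = 266
M1 = 19, M2 = 14
y1 = 19^(-1) mod 14 = 3
y2 = 14^(-1) mod 19 = 15
x = (9×19×3 + 12×14×15) mod 266 = 107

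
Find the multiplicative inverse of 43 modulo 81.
49

gcd(43, 81) = 1, so the inverse exists.
Extended Euclidean algorithm on (81, 43):
81 = 1 × 43 + 38  ⟹  38 = (1)·81 + (-1)·43
43 = 1 × 38 + 5  ⟹  5 = (-1)·81 + (2)·43
38 = 7 × 5 + 3  ⟹  3 = (8)·81 + (-15)·43
5 = 1 × 3 + 2  ⟹  2 = (-9)·81 + (17)·43
3 = 1 × 2 + 1  ⟹  1 = (17)·81 + (-32)·43
So (-32)·43 ≡ 1 (mod 81), i.e. 43^(-1) ≡ -32 ≡ 49 (mod 81).
Check: 43 × 49 = 2107 ≡ 1 (mod 81)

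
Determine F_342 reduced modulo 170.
136

Matrix identity: Q^n = [[F_(n+1), F_n], [F_n, F_(n-1)]] with Q = [[1,1],[1,0]].
n = 342 = 101010110₂. Square-and-multiply, entries mod 170:
Q^1 = [[1,1],[1,0]]
Q^2 = (Q^1)² = [[2,1],[1,1]]
Q^5 = (Q^2)²·Q = [[8,5],[5,3]]
Q^10 = (Q^5)² = [[89,55],[55,34]]
Q^21 = (Q^10)²·Q = [[31,66],[66,135]]
Q^42 = (Q^21)² = [[47,76],[76,141]]
Q^85 = (Q^42)²·Q = [[3,165],[165,8]]
Q^171 = (Q^85)²·Q = [[149,34],[34,115]]
Q^342 = (Q^171)² = [[67,136],[136,101]]
F_342 mod 170 = Q^342[0][1] = 136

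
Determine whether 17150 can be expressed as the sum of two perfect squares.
Not possible

Factorization: 17150 = 2 × 5^2 × 7^3
By Fermat: n is sum of two squares iff every prime p ≡ 3 (mod 4) appears to even power.
Prime(s) ≡ 3 (mod 4) with odd exponent: [(7, 3)]
Therefore 17150 cannot be expressed as a² + b².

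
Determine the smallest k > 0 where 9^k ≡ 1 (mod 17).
8

17 is prime, so ord(9) divides φ(17) = 16.
Divisors of 16: 1, 2, 4, 8, 16.
Repeated squaring: 9^1 ≡ 9, 9^2 ≡ 13, 9^4 ≡ 16, 9^8 ≡ 1, 9^16 ≡ 1 (mod 17).
Test 9^d mod 17 for each divisor d in increasing order:
9^1 ≡ 9
9^2 ≡ 13
9^4 ≡ 16
9^8 ≡ 1  ← first divisor giving 1
The order is 8.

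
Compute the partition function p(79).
13848650

p(n) counts ways to write n as a sum of positive integers (order ignored).
Euler's pentagonal recurrence: p(k) = p(k-1) + p(k-2) - p(k-5) - p(k-7) + p(k-12) + p(k-15) - ... (offsets j(3j∓1)/2, signs ++--, p(0)=1, p(<0)=0).
DP table for k = 0..78: p(0)=1, p(1)=1, p(2)=2, p(3)=3, p(4)=5, p(5)=7, p(6)=11, p(7)=15, p(8)=22, p(9)=30, p(10)=42, p(11)=56, p(12)=77, p(13)=101, p(14)=135, p(15)=176, p(16)=231, p(17)=297, p(18)=385, p(19)=490, p(20)=627, p(21)=792, p(22)=1002, p(23)=1255, p(24)=1575, p(25)=1958, p(26)=2436, p(27)=3010, p(28)=3718, p(29)=4565, p(30)=5604, p(31)=6842, p(32)=8349, p(33)=10143, p(34)=12310, p(35)=14883, p(36)=17977, p(37)=21637, p(38)=26015, p(39)=31185, p(40)=37338, p(41)=44583, p(42)=53174, p(43)=63261, p(44)=75175, p(45)=89134, p(46)=105558, p(47)=124754, p(48)=147273, p(49)=173525, p(50)=204226, p(51)=239943, p(52)=281589, p(53)=329931, p(54)=386155, p(55)=451276, p(56)=526823, p(57)=614154, p(58)=715220, p(59)=831820, p(60)=966467, p(61)=1121505, p(62)=1300156, p(63)=1505499, p(64)=1741630, p(65)=2012558, p(66)=2323520, p(67)=2679689, p(68)=3087735, p(69)=3554345, p(70)=4087968, p(71)=4697205, p(72)=5392783, p(73)=6185689, p(74)=7089500, p(75)=8118264, p(76)=9289091, p(77)=10619863, p(78)=12132164.
Final step: p(79) = p(78) + p(77) - p(74) - p(72) + p(67) + p(64) - p(57) - p(53) + p(44) + p(39) - p(28) - p(22) + p(9) + p(2)
= 12132164 + 10619863 - 7089500 - 5392783 + 2679689 + 1741630 - 614154 - 329931 + 75175 + 31185 - 3718 - 1002 + 30 + 2
= 13848650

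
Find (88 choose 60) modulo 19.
6

Using Lucas' theorem:
Write n=88 and k=60 in base 19:
n in base 19: [4, 12]
k in base 19: [3, 3]
C(88,60) mod 19 = ∏ C(n_i, k_i) mod 19
Digit binomials (mod 19): C(4,3) = 4; C(12,3) = 220 ≡ 11
Product: 4 × 11 = 44 ≡ 6 (mod 19)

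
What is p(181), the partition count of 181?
749474411781

p(n) counts ways to write n as a sum of positive integers (order ignored).
Euler's pentagonal recurrence: p(k) = p(k-1) + p(k-2) - p(k-5) - p(k-7) + p(k-12) + p(k-15) - ... (offsets j(3j∓1)/2, signs ++--, p(0)=1, p(<0)=0).
DP table for k = 0..180: p(0)=1, p(1)=1, p(2)=2, p(3)=3, p(4)=5, p(5)=7, p(6)=11, p(7)=15, p(8)=22, p(9)=30, p(10)=42, p(11)=56, p(12)=77, p(13)=101, p(14)=135, p(15)=176, p(16)=231, p(17)=297, p(18)=385, p(19)=490, p(20)=627, p(21)=792, p(22)=1002, p(23)=1255, p(24)=1575, p(25)=1958, p(26)=2436, p(27)=3010, p(28)=3718, p(29)=4565, p(30)=5604, p(31)=6842, p(32)=8349, p(33)=10143, p(34)=12310, p(35)=14883, p(36)=17977, p(37)=21637, p(38)=26015, p(39)=31185, p(40)=37338, p(41)=44583, p(42)=53174, p(43)=63261, p(44)=75175, p(45)=89134, p(46)=105558, p(47)=124754, p(48)=147273, p(49)=173525, p(50)=204226, p(51)=239943, p(52)=281589, p(53)=329931, p(54)=386155, p(55)=451276, p(56)=526823, p(57)=614154, p(58)=715220, p(59)=831820, p(60)=966467, p(61)=1121505, p(62)=1300156, p(63)=1505499, p(64)=1741630, p(65)=2012558, p(66)=2323520, p(67)=2679689, p(68)=3087735, p(69)=3554345, p(70)=4087968, p(71)=4697205, p(72)=5392783, p(73)=6185689, p(74)=7089500, p(75)=8118264, p(76)=9289091, p(77)=10619863, p(78)=12132164, p(79)=13848650, p(80)=15796476, p(81)=18004327, p(82)=20506255, p(83)=23338469, p(84)=26543660, p(85)=30167357, p(86)=34262962, p(87)=38887673, p(88)=44108109, p(89)=49995925, p(90)=56634173, p(91)=64112359, p(92)=72533807, p(93)=82010177, p(94)=92669720, p(95)=104651419, p(96)=118114304, p(97)=133230930, p(98)=150198136, p(99)=169229875, p(100)=190569292, p(101)=214481126, p(102)=241265379, p(103)=271248950, p(104)=304801365, p(105)=342325709, p(106)=384276336, p(107)=431149389, p(108)=483502844, p(109)=541946240, p(110)=607163746, p(111)=679903203, p(112)=761002156, p(113)=851376628, p(114)=952050665, p(115)=1064144451, p(116)=1188908248, p(117)=1327710076, p(118)=1482074143, p(119)=1653668665, p(120)=1844349560, p(121)=2056148051, p(122)=2291320912, p(123)=2552338241, p(124)=2841940500, p(125)=3163127352, p(126)=3519222692, p(127)=3913864295, p(128)=4351078600, p(129)=4835271870, p(130)=5371315400, p(131)=5964539504, p(132)=6620830889, p(133)=7346629512, p(134)=8149040695, p(135)=9035836076, p(136)=10015581680, p(137)=11097645016, p(138)=12292341831, p(139)=13610949895, p(140)=15065878135, p(141)=16670689208, p(142)=18440293320, p(143)=20390982757, p(144)=22540654445, p(145)=24908858009, p(146)=27517052599, p(147)=30388671978, p(148)=33549419497, p(149)=37027355200, p(150)=40853235313, p(151)=45060624582, p(152)=49686288421, p(153)=54770336324, p(154)=60356673280, p(155)=66493182097, p(156)=73232243759, p(157)=80630964769, p(158)=88751778802, p(159)=97662728555, p(160)=107438159466, p(161)=118159068427, p(162)=129913904637, p(163)=142798995930, p(164)=156919475295, p(165)=172389800255, p(166)=189334822579, p(167)=207890420102, p(168)=228204732751, p(169)=250438925115, p(170)=274768617130, p(171)=301384802048, p(172)=330495499613, p(173)=362326859895, p(174)=397125074750, p(175)=435157697830, p(176)=476715857290, p(177)=522115831195, p(178)=571701605655, p(179)=625846753120, p(180)=684957390936.
Final step: p(181) = p(180) + p(179) - p(176) - p(174) + p(169) + p(166) - p(159) - p(155) + p(146) + p(141) - p(130) - p(124) + p(111) + p(104) - p(89) - p(81) + p(64) + p(55) - p(36) - p(26) + p(5)
= 684957390936 + 625846753120 - 476715857290 - 397125074750 + 250438925115 + 189334822579 - 97662728555 - 66493182097 + 27517052599 + 16670689208 - 5371315400 - 2841940500 + 679903203 + 304801365 - 49995925 - 18004327 + 1741630 + 451276 - 17977 - 2436 + 7
= 749474411781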